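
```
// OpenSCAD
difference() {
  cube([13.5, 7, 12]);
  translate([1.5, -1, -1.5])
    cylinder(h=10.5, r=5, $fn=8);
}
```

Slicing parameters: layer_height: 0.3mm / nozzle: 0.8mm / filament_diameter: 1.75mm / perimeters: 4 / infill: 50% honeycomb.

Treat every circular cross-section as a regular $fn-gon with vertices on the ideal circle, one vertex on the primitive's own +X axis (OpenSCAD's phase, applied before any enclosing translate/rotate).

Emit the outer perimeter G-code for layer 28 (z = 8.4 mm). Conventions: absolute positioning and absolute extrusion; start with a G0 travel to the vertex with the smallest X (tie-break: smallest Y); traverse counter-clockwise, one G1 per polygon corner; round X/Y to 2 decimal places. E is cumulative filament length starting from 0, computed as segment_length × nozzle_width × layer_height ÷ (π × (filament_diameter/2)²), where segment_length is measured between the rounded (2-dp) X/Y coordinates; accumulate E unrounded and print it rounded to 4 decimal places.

G0 X0.00 Y3.38 Z8.40
G1 X1.50 Y4.00 E0.1620
G1 X5.04 Y2.54 E0.5440
G1 X6.09 Y0.00 E0.8183
G1 X13.50 Y0.00 E1.5577
G1 X13.50 Y7.00 E2.2561
G1 X0.00 Y7.00 E3.6032
G1 X0.00 Y3.38 E3.9644

At z = 8.4 mm: the 13.5×7 cube contributes its full rectangle; the r=5 cylinder at (1.5, -1) contributes a regular 8-gon of circumradius 5; After the difference (first − rest): starting from the 13.5×7 cube, the r=5 cylinder at (1.5, -1) partially overlaps it — only the 18.42 mm² overlap (of its 70.71 mm²) is removed, clipping the outline — 1 connected region. The outline is a single polygon with 7 vertices. Extrusion per mm of travel: 0.8 × 0.3 / (π × 0.875²) = 0.099780. Accumulating E over each segment gives final E = 3.9644.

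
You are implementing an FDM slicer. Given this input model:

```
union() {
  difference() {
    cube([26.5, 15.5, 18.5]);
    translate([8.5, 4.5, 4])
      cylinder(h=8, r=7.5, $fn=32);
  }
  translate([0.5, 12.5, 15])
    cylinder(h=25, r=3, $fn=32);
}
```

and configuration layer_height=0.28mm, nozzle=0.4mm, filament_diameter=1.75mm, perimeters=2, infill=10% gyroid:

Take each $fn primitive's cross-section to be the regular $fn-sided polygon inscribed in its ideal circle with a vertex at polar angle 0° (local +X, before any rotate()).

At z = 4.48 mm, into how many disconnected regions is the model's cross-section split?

1

At z = 4.48 mm: the cube is present — its section is the full 26.5×15.5 rectangle; the r=7.5 cylinder at (8.5, 4.5) gives a regular 32-gon of circumradius 7.5 (constant along its height); After the difference (first − rest): starting from the 26.5×15.5 cube, the r=7.5 cylinder at (8.5, 4.5) partially overlaps it — only the 150.76 mm² overlap (of its 175.58 mm²) is removed, clipping the outline — 1 connected region; the cylinder at (0.5, 12.5) is not intersected at this z (z outside [15, 40]); Merging all regions: only that combined region is present, so the union is just that shape — 1 connected region. The result has 1 disconnected region.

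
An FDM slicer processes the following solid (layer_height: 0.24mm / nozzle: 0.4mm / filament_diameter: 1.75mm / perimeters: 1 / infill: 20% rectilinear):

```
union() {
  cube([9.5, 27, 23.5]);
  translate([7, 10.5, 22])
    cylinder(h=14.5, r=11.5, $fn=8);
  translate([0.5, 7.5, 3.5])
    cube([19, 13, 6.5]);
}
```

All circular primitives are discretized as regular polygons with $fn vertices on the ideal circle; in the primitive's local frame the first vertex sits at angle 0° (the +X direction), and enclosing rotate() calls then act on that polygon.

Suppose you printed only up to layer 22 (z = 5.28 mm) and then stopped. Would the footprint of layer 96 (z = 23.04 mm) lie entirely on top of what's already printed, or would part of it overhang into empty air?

Compare the two slices. At z = 5.28: the cube is present — its section is the full 9.5×27 rectangle (area 256.50 mm²); the cylinder at (7, 10.5) is absent (z outside [22, 36.5]); the cube at (0.5, 7.5) is present — its section is the full 19×13 rectangle (area 247.00 mm²); Merging all regions: the regions partially overlap — summed areas 503.50 mm² minus the doubly-counted overlap 117.00 mm² gives 386.50 mm² — area = 386.50 mm². At z = 23.04: the cube is present — its section is the full 9.5×27 rectangle (area 256.50 mm²); the r=11.5 cylinder at (7, 10.5) gives a regular 8-gon of circumradius 11.5 (constant along its height) (area = (8/2)·11.500²·sin(360°/8) = 374.06 mm²); the cube at (0.5, 7.5) does not reach this height (z outside [3.5, 10]); Taking the union: the regions partially overlap — summed areas 630.56 mm² minus the doubly-counted overlap 193.20 mm² gives 437.36 mm² — area = 437.36 mm². Checking containment: at z = 23.04 the cross-section extends beyond the z = 5.28 cross-section by about 89.92 mm².

part overhangs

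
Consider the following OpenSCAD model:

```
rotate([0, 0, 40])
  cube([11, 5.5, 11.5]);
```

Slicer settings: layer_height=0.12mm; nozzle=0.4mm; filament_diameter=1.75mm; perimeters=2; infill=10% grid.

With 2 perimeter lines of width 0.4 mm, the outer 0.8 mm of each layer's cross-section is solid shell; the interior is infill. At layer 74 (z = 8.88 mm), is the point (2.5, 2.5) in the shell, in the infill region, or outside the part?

At z = 8.88 mm: the cube (footprint 11×5.5) is included at this height; (rotated 40° about Z; rotation is an isometry so areas/perimeters/island counts are preserved). Overall, the cross-section is a single solid region. Undo the 40° rotation: the query point maps to (3.522, 0.308) in the un-rotated model frame. The nearest boundary edge runs (0.00, 0.00)→(11.00, 0.00); distance from the point to it = 0.31 mm. The point is inside the cross-section, 0.31 mm from the nearest boundary — within the 0.8 mm shell band (2 × 0.4).

shell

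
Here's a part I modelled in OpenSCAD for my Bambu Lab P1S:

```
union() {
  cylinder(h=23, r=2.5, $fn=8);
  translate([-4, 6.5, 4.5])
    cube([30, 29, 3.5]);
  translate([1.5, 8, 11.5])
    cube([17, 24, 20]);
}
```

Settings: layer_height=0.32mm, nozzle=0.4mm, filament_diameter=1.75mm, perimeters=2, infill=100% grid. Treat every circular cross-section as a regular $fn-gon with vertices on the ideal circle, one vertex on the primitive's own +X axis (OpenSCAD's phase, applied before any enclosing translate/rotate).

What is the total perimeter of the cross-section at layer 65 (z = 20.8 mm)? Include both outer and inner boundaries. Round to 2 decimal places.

97.31 mm

At z = 20.8 mm: the cylinder: section is a regular 8-gon, circumradius r=2.5 (perimeter = 2·8·2.500·sin(180°/8) = 15.31 mm); the cube at (-4, 6.5) is absent (z outside [4.5, 8]); the cube at (1.5, 8) (footprint 17×24) is included at this height (perimeter 82.00 mm); Merging all regions: the 2 present regions are separate (no shared area or edge), so areas and boundary lengths simply add and each stays a separate island — boundary = 97.31 mm. Overall, the cross-section has 2 separate islands. Total boundary length (outer) = 97.31 mm.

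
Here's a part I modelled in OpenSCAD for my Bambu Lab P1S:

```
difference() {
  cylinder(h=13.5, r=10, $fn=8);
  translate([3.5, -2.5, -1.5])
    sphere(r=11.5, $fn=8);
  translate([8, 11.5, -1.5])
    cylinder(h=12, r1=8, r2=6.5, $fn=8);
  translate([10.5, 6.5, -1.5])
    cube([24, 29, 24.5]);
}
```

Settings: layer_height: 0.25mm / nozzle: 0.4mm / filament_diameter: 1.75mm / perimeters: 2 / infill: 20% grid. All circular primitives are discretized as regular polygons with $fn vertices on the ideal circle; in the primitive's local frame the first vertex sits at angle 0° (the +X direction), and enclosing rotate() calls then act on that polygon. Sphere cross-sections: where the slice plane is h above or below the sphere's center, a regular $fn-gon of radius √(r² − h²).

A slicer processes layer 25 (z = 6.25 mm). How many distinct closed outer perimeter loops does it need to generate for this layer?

At z = 6.25 mm: the r=10 cylinder gives a regular 8-gon of circumradius 10 (constant along its height); the r=11.5 sphere at (3.5, -2.5) slices to a regular 8-gon of circumradius 8.496 (√(r²−h²) with h=7.75 from center); the cone at (8, 11.5): at t=0.646 of its height the radius interpolates to r₁+(r₂−r₁)t = 7.031, giving a regular 8-gon of that circumradius; the cube at (10.5, 6.5) is present — its section is the full 24×29 rectangle; Subtracting the remaining from the first: starting from the r=10 cylinder, the r=11.5 sphere at (3.5, -2.5) partially overlaps it — only the 164.22 mm² overlap (of its 204.18 mm²) is removed, clipping the outline; the cone at (8, 11.5) partially overlaps it — only the 11.41 mm² overlap (of its 139.83 mm²) is removed, clipping the outline; the 24×29 cube at (10.5, 6.5) misses the remaining region (no effect) — 1 connected region. The result has 1 disconnected region.

1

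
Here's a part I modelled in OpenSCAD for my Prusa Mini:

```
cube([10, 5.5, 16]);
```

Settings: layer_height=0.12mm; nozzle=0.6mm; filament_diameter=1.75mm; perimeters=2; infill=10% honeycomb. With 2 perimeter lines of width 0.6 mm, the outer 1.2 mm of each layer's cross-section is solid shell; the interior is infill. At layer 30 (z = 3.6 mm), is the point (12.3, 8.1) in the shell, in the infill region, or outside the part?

At z = 3.6 mm: the cube is present — its section is the full 10×5.5 rectangle. Overall, the cross-section is a single solid region. The nearest boundary edge runs (10.00, 0.00)→(10.00, 5.50); distance from the point to it = 3.47 mm. The point is not inside any of the regions above, so it lies outside the cross-section (3.47 mm from the nearest boundary).

outside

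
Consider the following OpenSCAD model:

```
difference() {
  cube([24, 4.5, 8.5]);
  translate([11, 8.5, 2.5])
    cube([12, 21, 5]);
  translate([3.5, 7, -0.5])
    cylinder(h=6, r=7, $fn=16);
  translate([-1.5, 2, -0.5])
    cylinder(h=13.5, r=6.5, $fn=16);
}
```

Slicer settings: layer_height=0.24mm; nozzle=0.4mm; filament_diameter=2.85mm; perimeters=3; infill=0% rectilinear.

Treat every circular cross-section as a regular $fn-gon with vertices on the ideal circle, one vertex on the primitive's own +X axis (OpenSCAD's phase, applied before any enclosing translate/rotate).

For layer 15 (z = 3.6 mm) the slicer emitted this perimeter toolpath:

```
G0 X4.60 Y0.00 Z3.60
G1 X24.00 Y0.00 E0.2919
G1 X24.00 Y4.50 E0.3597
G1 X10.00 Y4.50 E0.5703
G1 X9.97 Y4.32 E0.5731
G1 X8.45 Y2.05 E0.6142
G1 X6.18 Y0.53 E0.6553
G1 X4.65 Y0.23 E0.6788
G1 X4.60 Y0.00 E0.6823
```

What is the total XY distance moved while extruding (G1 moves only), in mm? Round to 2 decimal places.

45.34 mm

Sum the Euclidean lengths of each G1 segment: total = 45.34 mm.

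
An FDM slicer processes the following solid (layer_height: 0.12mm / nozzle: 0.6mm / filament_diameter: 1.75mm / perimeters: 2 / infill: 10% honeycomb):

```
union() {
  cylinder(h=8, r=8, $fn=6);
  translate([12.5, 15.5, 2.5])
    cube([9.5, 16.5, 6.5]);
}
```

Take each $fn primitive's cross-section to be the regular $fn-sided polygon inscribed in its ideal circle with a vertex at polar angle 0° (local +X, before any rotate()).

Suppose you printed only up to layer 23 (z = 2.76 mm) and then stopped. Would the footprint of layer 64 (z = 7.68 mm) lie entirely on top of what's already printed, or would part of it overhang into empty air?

entirely on top

Compare the two slices. At z = 2.76: the r=8 cylinder contributes a regular 6-gon of circumradius 8 (area = (6/2)·8.000²·sin(360°/6) = 166.28 mm²); the cube at (12.5, 15.5) is present — its section is the full 9.5×16.5 rectangle (area 156.75 mm²); Combining (union): the 2 present regions are separate (no shared area or edge), so areas and boundary lengths simply add and each stays a separate island — area = 323.03 mm². At z = 7.68: the r=8 cylinder contributes a regular 6-gon of circumradius 8 (area = (6/2)·8.000²·sin(360°/6) = 166.28 mm²); the 9.5×16.5 cube at (12.5, 15.5) contributes its full rectangle (area 156.75 mm²); Combining (union): the 2 present regions are separate (no shared area or edge), so areas and boundary lengths simply add and each stays a separate island — area = 323.03 mm². Checking containment: the cross-section at z = 7.68 is a subset of the cross-section at z = 2.76.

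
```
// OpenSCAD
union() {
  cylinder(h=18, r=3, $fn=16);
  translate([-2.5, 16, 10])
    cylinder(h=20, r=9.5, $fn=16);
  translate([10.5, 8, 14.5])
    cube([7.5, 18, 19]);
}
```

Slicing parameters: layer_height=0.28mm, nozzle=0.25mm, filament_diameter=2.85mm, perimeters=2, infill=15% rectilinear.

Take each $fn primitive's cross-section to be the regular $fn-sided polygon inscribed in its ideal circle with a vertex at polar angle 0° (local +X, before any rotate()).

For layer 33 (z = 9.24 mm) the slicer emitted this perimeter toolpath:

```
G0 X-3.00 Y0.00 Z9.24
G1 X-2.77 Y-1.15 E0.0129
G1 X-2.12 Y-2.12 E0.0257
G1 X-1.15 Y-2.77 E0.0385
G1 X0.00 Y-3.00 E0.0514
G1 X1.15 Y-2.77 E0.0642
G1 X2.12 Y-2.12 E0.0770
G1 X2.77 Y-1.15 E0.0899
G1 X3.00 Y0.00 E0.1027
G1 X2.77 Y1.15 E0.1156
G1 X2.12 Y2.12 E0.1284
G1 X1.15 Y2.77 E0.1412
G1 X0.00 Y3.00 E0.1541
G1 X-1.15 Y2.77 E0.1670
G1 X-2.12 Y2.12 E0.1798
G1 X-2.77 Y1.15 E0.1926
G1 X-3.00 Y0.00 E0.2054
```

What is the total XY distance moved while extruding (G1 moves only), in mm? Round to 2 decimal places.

18.72 mm

Sum the Euclidean lengths of each G1 segment: total = 18.72 mm.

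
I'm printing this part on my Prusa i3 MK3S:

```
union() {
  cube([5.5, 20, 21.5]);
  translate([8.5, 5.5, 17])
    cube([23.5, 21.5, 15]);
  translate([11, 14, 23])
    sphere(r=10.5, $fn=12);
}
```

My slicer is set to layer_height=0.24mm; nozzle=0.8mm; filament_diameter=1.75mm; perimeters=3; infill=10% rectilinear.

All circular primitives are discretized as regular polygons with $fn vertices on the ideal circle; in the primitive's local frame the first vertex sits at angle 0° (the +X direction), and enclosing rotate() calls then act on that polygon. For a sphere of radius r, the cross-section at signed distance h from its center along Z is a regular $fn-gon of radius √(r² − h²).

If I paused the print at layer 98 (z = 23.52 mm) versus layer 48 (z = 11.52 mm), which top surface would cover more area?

layer 98 (z = 23.52 mm)

Layer 98 (z = 23.52): the cube is absent (z outside [0, 21.5]); the cube at (8.5, 5.5) (footprint 23.5×21.5) is included at this height (area 505.25 mm²); the sphere at (11, 14): section is a regular 12-gon, circumradius = √(r²−h²) = √(10.5²−0.52²) = 10.487 (area = (12/2)·10.487²·sin(360°/12) = 329.94 mm²); Combining (union): the regions partially overlap — summed areas 835.19 mm² minus the doubly-counted overlap 204.69 mm² gives 630.49 mm² — area = 630.49 mm². So its area = 630.49 mm². Layer 48 (z = 11.52): the 5.5×20 cube contributes its full rectangle (area 110.00 mm²); the cube at (8.5, 5.5) is absent (z outside [17, 32]); the sphere at (11, 14) is absent (|z−center|=11.480 > r=10.5); Taking the union: only the 5.5×20 cube is present, so the union is just that shape — area = 110.00 mm². So its area = 110.00 mm². Layer 98 is larger (630.49 vs 110.00 mm²).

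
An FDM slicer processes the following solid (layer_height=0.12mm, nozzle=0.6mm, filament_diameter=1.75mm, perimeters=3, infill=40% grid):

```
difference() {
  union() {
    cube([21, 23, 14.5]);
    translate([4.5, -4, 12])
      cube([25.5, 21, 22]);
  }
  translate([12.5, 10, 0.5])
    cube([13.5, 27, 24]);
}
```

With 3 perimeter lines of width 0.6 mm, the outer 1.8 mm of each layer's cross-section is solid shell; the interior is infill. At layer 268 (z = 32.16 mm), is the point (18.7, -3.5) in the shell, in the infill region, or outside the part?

At z = 32.16 mm: the cube is absent (z outside [0, 14.5]); the cube at (4.5, -4) is present — its section is the full 25.5×21 rectangle; Combining (union): only the 25.5×21 cube at (4.5, -4) is present, so the union is just that shape — 1 connected region; the cube at (12.5, 10) is not intersected at this z (z outside [0.5, 24.5]); Taking the first minus the rest: none of the subtracted shapes is present at this height, so the result so far is unchanged — 1 connected region. Overall, the cross-section is a single solid region. The nearest boundary edge runs (4.50, -4.00)→(30.00, -4.00); distance from the point to it = 0.50 mm. The point is inside the cross-section, 0.50 mm from the nearest boundary — within the 1.8 mm shell band (3 × 0.6).

shell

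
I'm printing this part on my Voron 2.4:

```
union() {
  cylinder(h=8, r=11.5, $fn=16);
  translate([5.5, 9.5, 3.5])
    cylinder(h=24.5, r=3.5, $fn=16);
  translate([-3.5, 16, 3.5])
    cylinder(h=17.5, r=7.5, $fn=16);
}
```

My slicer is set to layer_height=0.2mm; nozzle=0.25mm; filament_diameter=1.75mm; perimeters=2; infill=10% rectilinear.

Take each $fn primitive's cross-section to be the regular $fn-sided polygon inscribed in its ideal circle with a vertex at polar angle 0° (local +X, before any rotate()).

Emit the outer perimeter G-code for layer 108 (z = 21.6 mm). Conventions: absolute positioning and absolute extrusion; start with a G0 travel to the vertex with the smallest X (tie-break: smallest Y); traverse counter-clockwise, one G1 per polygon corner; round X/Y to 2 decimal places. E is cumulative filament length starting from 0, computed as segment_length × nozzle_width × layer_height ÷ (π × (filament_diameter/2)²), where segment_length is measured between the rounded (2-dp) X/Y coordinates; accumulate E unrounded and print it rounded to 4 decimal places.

At z = 21.6 mm: the cylinder is not intersected at this z (z outside [0, 8]); the r=3.5 cylinder at (5.5, 9.5) contributes a regular 16-gon of circumradius 3.5; the cylinder at (-3.5, 16) is not intersected at this z (z outside [3.5, 21]); Merging all regions: only the r=3.5 cylinder at (5.5, 9.5) is present, so the union is just that shape — 1 connected region. The outline is a single polygon with 16 vertices. Extrusion per mm of travel: 0.25 × 0.2 / (π × 0.875²) = 0.020788. Accumulating E over each segment gives final E = 0.4538.

G0 X2.00 Y9.50 Z21.60
G1 X2.27 Y8.16 E0.0284
G1 X3.03 Y7.03 E0.0567
G1 X4.16 Y6.27 E0.0850
G1 X5.50 Y6.00 E0.1134
G1 X6.84 Y6.27 E0.1419
G1 X7.97 Y7.03 E0.1702
G1 X8.73 Y8.16 E0.1985
G1 X9.00 Y9.50 E0.2269
G1 X8.73 Y10.84 E0.2553
G1 X7.97 Y11.97 E0.2836
G1 X6.84 Y12.73 E0.3119
G1 X5.50 Y13.00 E0.3403
G1 X4.16 Y12.73 E0.3688
G1 X3.03 Y11.97 E0.3971
G1 X2.27 Y10.84 E0.4254
G1 X2.00 Y9.50 E0.4538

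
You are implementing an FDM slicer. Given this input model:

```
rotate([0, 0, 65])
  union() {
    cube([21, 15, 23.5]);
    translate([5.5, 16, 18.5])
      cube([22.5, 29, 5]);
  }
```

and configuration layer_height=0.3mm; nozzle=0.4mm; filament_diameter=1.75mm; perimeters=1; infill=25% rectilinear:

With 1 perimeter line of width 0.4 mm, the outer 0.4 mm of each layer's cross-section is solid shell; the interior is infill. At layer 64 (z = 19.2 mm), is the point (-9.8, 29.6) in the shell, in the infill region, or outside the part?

infill

At z = 19.2 mm: the cube (footprint 21×15) is included at this height; the cube at (5.5, 16) (footprint 22.5×29) is included at this height; Combining (union): the 2 present regions are separate (no shared area or edge), so areas and boundary lengths simply add and each stays a separate island — 2 connected regions; (rotated 65° about Z; rotation is an isometry so areas/perimeters/island counts are preserved). Overall, the cross-section has 2 separate islands. Undo the 65° rotation: the query point maps to (22.685, 21.391) in the un-rotated model frame. The nearest boundary edge runs (28.00, 45.00)→(28.00, 16.00); distance from the point to it = 5.31 mm. (Shell/infill is judged within the island containing the point — the largest one.) The point is inside the cross-section and 5.31 mm from the nearest boundary — more than the 0.4 mm shell width (1 × 0.4), so it's in the infill interior.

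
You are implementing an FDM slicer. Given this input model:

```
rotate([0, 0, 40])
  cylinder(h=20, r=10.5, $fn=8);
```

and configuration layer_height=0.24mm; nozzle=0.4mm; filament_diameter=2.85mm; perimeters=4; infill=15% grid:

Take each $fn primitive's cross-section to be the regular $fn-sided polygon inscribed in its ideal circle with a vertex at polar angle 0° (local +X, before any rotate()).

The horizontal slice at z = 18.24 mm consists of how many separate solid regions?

At z = 18.24 mm: the r=10.5 cylinder gives a regular 8-gon of circumradius 10.5 (constant along its height); (whole slice rotated 40° about Z — lengths, areas and connectivity unchanged). The result has 1 disconnected region.

1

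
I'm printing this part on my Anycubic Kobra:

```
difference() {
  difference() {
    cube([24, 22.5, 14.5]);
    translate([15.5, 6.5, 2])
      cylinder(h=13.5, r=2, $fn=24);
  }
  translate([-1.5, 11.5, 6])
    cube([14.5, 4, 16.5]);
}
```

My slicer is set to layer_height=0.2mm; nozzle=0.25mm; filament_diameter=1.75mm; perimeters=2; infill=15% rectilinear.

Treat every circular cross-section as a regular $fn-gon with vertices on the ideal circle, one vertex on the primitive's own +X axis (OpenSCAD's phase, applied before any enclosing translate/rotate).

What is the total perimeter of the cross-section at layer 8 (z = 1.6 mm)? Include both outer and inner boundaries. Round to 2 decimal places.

93.00 mm

At z = 1.6 mm: the cube is present — its section is the full 24×22.5 rectangle (perimeter 93.00 mm); the cylinder at (15.5, 6.5) is absent (z outside [2, 15.5]); Taking the first minus the rest: none of the subtracted shapes is present at this height, so the 24×22.5 cube is unchanged — boundary = 93.00 mm; the cube at (-1.5, 11.5) is not intersected at this z (z outside [6, 22.5]); Subtracting the remaining from the first: none of the subtracted shapes is present at this height, so the result so far is unchanged — boundary = 93.00 mm. Overall, the cross-section is a single solid region. Total boundary length (outer) = 93.00 mm.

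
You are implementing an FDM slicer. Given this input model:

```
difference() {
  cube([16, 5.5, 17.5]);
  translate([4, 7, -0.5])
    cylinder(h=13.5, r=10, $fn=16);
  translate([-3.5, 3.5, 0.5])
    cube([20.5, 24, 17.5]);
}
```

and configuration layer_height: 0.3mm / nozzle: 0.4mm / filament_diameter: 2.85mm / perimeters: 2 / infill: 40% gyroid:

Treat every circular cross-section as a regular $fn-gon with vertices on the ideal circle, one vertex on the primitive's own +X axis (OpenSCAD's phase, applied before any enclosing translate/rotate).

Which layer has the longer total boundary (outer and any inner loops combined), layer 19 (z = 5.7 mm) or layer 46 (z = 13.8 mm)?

Layer 19 (z = 5.7): the 16×5.5 cube contributes its full rectangle (perimeter 43.00 mm); the cylinder at (4, 7): section is a regular 16-gon, circumradius r=10 (perimeter = 2·16·10.000·sin(180°/16) = 62.43 mm); the 20.5×24 cube at (-3.5, 3.5) contributes its full rectangle (perimeter 89.00 mm); Taking the first minus the rest: starting from the 16×5.5 cube, the r=10 cylinder at (4, 7) partially overlaps it — only the 69.99 mm² overlap (of its 306.15 mm²) is removed, clipping the outline; the 20.5×24 cube at (-3.5, 3.5) partially overlaps it — only the 4.99 mm² overlap (of its 492.00 mm²) is removed, clipping the outline — boundary = 15.23 mm. So its perimeter = 15.23 mm. Layer 46 (z = 13.8): the cube (footprint 16×5.5) is included at this height (perimeter 43.00 mm); the cylinder at (4, 7) is not intersected at this z (z outside [-0.5, 13]); the cube at (-3.5, 3.5) (footprint 20.5×24) is included at this height (perimeter 89.00 mm); After the difference (first − rest): starting from the 16×5.5 cube, the 20.5×24 cube at (-3.5, 3.5) partially overlaps it — only the 32.00 mm² overlap (of its 492.00 mm²) is removed, clipping the outline — boundary = 39.00 mm. So its perimeter = 39.00 mm. Layer 46 is larger (39.00 vs 15.23 mm).

layer 46 (z = 13.8 mm)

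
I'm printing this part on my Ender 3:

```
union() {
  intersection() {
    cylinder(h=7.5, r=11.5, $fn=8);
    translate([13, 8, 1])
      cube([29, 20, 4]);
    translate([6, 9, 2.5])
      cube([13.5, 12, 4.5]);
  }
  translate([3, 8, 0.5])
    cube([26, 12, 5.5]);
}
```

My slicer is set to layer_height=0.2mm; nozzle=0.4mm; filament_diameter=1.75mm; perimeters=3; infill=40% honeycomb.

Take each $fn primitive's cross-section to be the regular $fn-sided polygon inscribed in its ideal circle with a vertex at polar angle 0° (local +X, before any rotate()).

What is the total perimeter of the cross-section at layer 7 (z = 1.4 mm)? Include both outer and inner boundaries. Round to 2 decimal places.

76.00 mm

At z = 1.4 mm: the cylinder: section is a regular 8-gon, circumradius r=11.5 (perimeter = 2·8·11.500·sin(180°/8) = 70.41 mm); the cube at (13, 8) is present — its section is the full 29×20 rectangle (perimeter 98.00 mm); the cube at (6, 9) is absent (z outside [2.5, 7]); Taking the intersection: at least one operand is absent at this height, so nothing remains; the cube at (3, 8) (footprint 26×12) is included at this height (perimeter 76.00 mm); Merging all regions: only the 26×12 cube at (3, 8) is present, so the union is just that shape — boundary = 76.00 mm. Overall, the cross-section is a single solid region. Total boundary length (outer) = 76.00 mm.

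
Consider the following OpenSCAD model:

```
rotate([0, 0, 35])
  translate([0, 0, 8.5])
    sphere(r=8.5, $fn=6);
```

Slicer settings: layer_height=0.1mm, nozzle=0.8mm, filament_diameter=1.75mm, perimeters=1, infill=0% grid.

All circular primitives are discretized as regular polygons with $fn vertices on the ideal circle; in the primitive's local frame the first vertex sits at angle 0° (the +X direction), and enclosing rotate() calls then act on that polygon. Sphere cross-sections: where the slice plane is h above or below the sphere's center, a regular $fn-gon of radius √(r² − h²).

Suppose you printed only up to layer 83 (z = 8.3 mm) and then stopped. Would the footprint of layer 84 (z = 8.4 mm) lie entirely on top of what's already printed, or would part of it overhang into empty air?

entirely on top

Compare the two slices. At z = 8.3: the sphere: section is a regular 6-gon, circumradius = √(r²−h²) = √(8.5²−0.2²) = 8.498 (area = (6/2)·8.498²·sin(360°/6) = 187.61 mm²); (rotated 35° about Z; rotation is an isometry so areas/perimeters/island counts are preserved). At z = 8.4: the r=8.5 sphere slices to a regular 6-gon of circumradius 8.499 (√(r²−h²) with h=0.1 from center) (area = (6/2)·8.499²·sin(360°/6) = 187.69 mm²); (rotated 35° about Z; rotation is an isometry so areas/perimeters/island counts are preserved). Checking containment: the cross-section at z = 8.4 is a subset of the cross-section at z = 8.3.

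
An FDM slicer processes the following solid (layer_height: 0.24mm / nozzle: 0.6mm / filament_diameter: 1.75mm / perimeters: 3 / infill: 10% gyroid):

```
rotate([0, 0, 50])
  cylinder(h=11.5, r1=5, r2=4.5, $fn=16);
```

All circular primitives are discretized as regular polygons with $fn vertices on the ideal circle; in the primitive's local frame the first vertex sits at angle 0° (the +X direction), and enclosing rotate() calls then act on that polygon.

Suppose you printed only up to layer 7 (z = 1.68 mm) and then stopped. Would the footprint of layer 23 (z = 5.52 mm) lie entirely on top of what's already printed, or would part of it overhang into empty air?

Compare the two slices. At z = 1.68: the cone contributes a regular 16-gon of circumradius 4.927 (interpolated between r1=5 and r2=4.5 at t=0.146) (area = (16/2)·4.927²·sin(360°/16) = 74.32 mm²); (whole slice rotated 50° about Z — lengths, areas and connectivity unchanged). At z = 5.52: the cone contributes a regular 16-gon of circumradius 4.760 (interpolated between r1=5 and r2=4.5 at t=0.480) (area = (16/2)·4.760²·sin(360°/16) = 69.37 mm²); (rotated 50° about Z; rotation is an isometry so areas/perimeters/island counts are preserved). Checking containment: the cross-section at z = 5.52 is a subset of the cross-section at z = 1.68.

entirely on top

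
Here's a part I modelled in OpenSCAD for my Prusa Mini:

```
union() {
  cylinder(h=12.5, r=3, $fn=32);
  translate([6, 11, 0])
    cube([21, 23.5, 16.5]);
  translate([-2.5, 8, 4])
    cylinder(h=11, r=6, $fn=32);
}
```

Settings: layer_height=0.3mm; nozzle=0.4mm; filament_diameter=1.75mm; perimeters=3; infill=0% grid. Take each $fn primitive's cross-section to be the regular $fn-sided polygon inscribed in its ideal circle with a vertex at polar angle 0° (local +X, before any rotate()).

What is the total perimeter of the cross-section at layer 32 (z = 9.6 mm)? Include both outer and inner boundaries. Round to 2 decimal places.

At z = 9.6 mm: the r=3 cylinder contributes a regular 32-gon of circumradius 3 (perimeter = 2·32·3.000·sin(180°/32) = 18.82 mm); the cube at (6, 11) (footprint 21×23.5) is included at this height (perimeter 89.00 mm); the r=6 cylinder at (-2.5, 8) gives a regular 32-gon of circumradius 6 (constant along its height) (perimeter = 2·32·6.000·sin(180°/32) = 37.64 mm); Combining (union): the regions partially overlap (shared area 1.18 mm²), so the edge portions inside another operand are dropped and the merged outline is re-measured after clipping — boundary = 139.29 mm. Overall, the cross-section has 2 separate islands. Total boundary length (outer) = 139.29 mm.

139.29 mm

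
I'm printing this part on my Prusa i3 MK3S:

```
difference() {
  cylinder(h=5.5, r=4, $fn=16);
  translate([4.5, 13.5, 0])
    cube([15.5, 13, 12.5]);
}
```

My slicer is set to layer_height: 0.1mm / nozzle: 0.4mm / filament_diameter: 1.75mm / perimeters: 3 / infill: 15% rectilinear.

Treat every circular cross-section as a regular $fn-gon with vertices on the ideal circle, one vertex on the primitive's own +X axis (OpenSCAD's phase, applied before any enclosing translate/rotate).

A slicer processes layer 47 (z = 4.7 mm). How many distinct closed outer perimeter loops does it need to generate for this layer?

1

At z = 4.7 mm: the cylinder: section is a regular 16-gon, circumradius r=4; the cube at (4.5, 13.5) is present — its section is the full 15.5×13 rectangle; Subtracting the remaining from the first: starting from the r=4 cylinder, the 15.5×13 cube at (4.5, 13.5) misses the remaining region (no effect) — 1 connected region. The result has 1 disconnected region.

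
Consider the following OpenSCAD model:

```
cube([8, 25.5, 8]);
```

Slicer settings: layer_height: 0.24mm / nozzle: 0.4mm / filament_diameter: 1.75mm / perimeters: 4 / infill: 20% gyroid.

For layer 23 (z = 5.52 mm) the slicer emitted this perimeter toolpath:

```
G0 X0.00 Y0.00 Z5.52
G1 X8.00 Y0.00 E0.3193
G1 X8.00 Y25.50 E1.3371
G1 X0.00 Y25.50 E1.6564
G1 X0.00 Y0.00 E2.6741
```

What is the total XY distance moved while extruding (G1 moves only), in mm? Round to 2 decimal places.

67.00 mm

Sum the Euclidean lengths of each G1 segment: total = 67.00 mm.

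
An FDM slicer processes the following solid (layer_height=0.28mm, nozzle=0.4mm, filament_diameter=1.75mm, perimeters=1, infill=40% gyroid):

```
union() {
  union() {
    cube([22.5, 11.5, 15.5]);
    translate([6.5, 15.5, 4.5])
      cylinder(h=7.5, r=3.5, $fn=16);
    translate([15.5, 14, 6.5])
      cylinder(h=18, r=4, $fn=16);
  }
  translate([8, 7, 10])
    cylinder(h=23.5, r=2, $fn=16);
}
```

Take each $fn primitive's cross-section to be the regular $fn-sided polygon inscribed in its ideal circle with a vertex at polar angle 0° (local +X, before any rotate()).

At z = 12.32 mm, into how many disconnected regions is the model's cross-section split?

1

At z = 12.32 mm: the cube is present — its section is the full 22.5×11.5 rectangle; the cylinder at (6.5, 15.5) is absent (z outside [4.5, 12]); the r=4 cylinder at (15.5, 14) contributes a regular 16-gon of circumradius 4; Taking the union: the regions partially overlap (shared area 6.18 mm²), so overlapping operands fuse into one piece — 1 connected region; the r=2 cylinder at (8, 7) contributes a regular 16-gon of circumradius 2; Combining (union): the r=2 cylinder at (8, 7) lies entirely inside the result so far, so the union is just the result so far — 1 connected region. The result has 1 disconnected region.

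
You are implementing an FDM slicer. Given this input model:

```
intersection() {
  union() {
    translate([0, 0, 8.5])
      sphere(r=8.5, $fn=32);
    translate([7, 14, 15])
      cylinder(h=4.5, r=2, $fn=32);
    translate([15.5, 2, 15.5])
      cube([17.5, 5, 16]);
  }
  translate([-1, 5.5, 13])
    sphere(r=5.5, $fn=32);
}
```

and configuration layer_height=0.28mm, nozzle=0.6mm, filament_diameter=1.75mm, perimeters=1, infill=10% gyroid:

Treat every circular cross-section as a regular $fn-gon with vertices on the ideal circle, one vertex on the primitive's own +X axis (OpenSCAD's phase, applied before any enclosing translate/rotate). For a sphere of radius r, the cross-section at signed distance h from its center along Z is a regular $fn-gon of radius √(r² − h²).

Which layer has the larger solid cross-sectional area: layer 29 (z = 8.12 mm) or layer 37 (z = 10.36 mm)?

layer 37 (z = 10.36 mm)

Layer 29 (z = 8.12): the sphere: section is a regular 32-gon, circumradius = √(r²−h²) = √(8.5²−0.38²) = 8.492 (area = (32/2)·8.492²·sin(360°/32) = 225.07 mm²); the cylinder at (7, 14) is absent (z outside [15, 19.5]); the cube at (15.5, 2) does not reach this height (z outside [15.5, 31.5]); Combining (union): only the r=8.5 sphere is present, so the union is just that shape — area = 225.07 mm²; the r=5.5 sphere at (-1, 5.5) slices to a regular 32-gon of circumradius 2.537 (√(r²−h²) with h=4.88 from center) (area = (32/2)·2.537²·sin(360°/32) = 20.09 mm²); After intersecting: the r=5.5 sphere at (-1, 5.5) lies inside the result so far, so the common part is the r=5.5 sphere at (-1, 5.5) itself — area = 20.09 mm². So its area = 20.09 mm². Layer 37 (z = 10.36): the r=8.5 sphere contributes a regular 32-gon of circumradius √(8.5²−1.86²) = 8.294 (area = (32/2)·8.294²·sin(360°/32) = 214.73 mm²); the cylinder at (7, 14) is absent (z outside [15, 19.5]); the cube at (15.5, 2) is not intersected at this z (z outside [15.5, 31.5]); Taking the union: only the r=8.5 sphere is present, so the union is just that shape — area = 214.73 mm²; the r=5.5 sphere at (-1, 5.5) slices to a regular 32-gon of circumradius 4.825 (√(r²−h²) with h=2.64 from center) (area = (32/2)·4.825²·sin(360°/32) = 72.67 mm²); After intersecting: the r=5.5 sphere at (-1, 5.5) partially overlaps the result so far; clipping to the common part keeps 57.23 mm² — area = 57.23 mm². So its area = 57.23 mm². Layer 37 is larger (57.23 vs 20.09 mm²).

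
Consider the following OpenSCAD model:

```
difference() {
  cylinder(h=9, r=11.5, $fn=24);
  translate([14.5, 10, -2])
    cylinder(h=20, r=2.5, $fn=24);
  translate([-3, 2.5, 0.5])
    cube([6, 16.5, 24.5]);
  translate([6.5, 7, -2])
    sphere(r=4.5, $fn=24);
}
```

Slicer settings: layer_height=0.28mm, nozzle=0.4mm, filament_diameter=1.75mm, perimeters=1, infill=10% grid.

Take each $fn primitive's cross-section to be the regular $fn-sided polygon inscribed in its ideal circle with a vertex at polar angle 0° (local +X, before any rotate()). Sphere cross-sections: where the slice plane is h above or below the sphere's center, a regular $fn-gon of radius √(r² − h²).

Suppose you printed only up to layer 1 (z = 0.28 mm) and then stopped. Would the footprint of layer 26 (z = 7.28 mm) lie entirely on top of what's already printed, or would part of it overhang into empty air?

Compare the two slices. At z = 0.28: the cylinder: section is a regular 24-gon, circumradius r=11.5 (area = (24/2)·11.500²·sin(360°/24) = 410.75 mm²); the cylinder at (14.5, 10): section is a regular 24-gon, circumradius r=2.5 (area = (24/2)·2.500²·sin(360°/24) = 19.41 mm²); the cube at (-3, 2.5) is absent (z outside [0.5, 25]); the r=4.5 sphere at (6.5, 7) slices to a regular 24-gon of circumradius 3.880 (√(r²−h²) with h=2.28 from center) (area = (24/2)·3.880²·sin(360°/24) = 46.75 mm²); After the difference (first − rest): starting from the r=11.5 cylinder (410.75 mm²), the r=2.5 cylinder at (14.5, 10) misses the remaining region (no effect); the r=4.5 sphere at (6.5, 7) partially overlaps it — only the 36.04 mm² overlap (of its 46.75 mm²) is removed, clipping the outline — area = 374.70 mm². At z = 7.28: the r=11.5 cylinder contributes a regular 24-gon of circumradius 11.5 (area = (24/2)·11.500²·sin(360°/24) = 410.75 mm²); the cylinder at (14.5, 10): section is a regular 24-gon, circumradius r=2.5 (area = (24/2)·2.500²·sin(360°/24) = 19.41 mm²); the cube at (-3, 2.5) is present — its section is the full 6×16.5 rectangle (area 99.00 mm²); the sphere at (6.5, 7) is not intersected at this z (|z−center|=9.280 > r=4.5); Subtracting the remaining from the first: starting from the r=11.5 cylinder (410.75 mm²), the r=2.5 cylinder at (14.5, 10) misses the remaining region (no effect); the 6×16.5 cube at (-3, 2.5) partially overlaps it — only the 52.81 mm² overlap (of its 99.00 mm²) is removed, clipping the outline — area = 357.93 mm². Checking containment: at z = 7.28 the cross-section extends beyond the z = 0.28 cross-section by about 35.27 mm².

part overhangs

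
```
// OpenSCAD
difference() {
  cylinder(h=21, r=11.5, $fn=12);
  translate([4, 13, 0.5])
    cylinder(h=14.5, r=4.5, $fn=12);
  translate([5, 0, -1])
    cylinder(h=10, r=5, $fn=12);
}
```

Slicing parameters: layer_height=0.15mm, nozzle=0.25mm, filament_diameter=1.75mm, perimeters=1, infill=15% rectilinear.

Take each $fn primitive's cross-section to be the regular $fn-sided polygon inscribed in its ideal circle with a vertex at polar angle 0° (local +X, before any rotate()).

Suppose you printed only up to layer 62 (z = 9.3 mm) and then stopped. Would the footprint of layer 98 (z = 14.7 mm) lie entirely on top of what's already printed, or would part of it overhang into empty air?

entirely on top

Compare the two slices. At z = 9.3: the r=11.5 cylinder contributes a regular 12-gon of circumradius 11.5 (area = (12/2)·11.500²·sin(360°/12) = 396.75 mm²); the r=4.5 cylinder at (4, 13) gives a regular 12-gon of circumradius 4.5 (constant along its height) (area = (12/2)·4.500²·sin(360°/12) = 60.75 mm²); the cylinder at (5, 0) is not intersected at this z (z outside [-1, 9]); Subtracting the remaining from the first: starting from the r=11.5 cylinder (396.75 mm²), the r=4.5 cylinder at (4, 13) partially overlaps it — only the 9.52 mm² overlap (of its 60.75 mm²) is removed, clipping the outline — area = 387.23 mm². At z = 14.7: the r=11.5 cylinder gives a regular 12-gon of circumradius 11.5 (constant along its height) (area = (12/2)·11.500²·sin(360°/12) = 396.75 mm²); the cylinder at (4, 13): section is a regular 12-gon, circumradius r=4.5 (area = (12/2)·4.500²·sin(360°/12) = 60.75 mm²); the cylinder at (5, 0) is absent (z outside [-1, 9]); Taking the first minus the rest: starting from the r=11.5 cylinder (396.75 mm²), the r=4.5 cylinder at (4, 13) partially overlaps it — only the 9.52 mm² overlap (of its 60.75 mm²) is removed, clipping the outline — area = 387.23 mm². Checking containment: the cross-section at z = 14.7 is a subset of the cross-section at z = 9.3.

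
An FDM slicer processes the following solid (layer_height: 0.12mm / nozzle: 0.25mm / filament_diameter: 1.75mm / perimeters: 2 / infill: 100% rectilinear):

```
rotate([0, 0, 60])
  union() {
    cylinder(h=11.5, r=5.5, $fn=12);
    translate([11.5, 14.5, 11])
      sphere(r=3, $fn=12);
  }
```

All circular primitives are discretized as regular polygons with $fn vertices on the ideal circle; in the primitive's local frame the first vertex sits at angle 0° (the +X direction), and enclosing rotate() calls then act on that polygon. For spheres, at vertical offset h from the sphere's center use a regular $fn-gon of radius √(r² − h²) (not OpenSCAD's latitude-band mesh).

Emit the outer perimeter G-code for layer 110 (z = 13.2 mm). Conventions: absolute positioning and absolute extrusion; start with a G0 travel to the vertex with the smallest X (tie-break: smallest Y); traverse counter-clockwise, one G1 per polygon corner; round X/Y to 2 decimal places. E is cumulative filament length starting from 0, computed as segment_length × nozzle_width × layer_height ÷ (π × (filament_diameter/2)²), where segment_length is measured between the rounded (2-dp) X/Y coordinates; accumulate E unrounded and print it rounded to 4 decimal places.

At z = 13.2 mm: the cylinder is absent (z outside [0, 11.5]); the sphere at (11.5, 14.5): section is a regular 12-gon, circumradius = √(r²−h²) = √(3²−2.2²) = 2.040; Taking the union: only the r=3 sphere at (11.5, 14.5) is present, so the union is just that shape — 1 connected region; (whole slice rotated 60° about Z — lengths, areas and connectivity unchanged). The outline is a single polygon with 12 vertices. Extrusion per mm of travel: 0.25 × 0.12 / (π × 0.875²) = 0.012473. Accumulating E over each segment gives final E = 0.1581.

G0 X-8.85 Y17.21 Z13.20
G1 X-8.57 Y16.19 E0.0132
G1 X-7.83 Y15.44 E0.0263
G1 X-6.81 Y15.17 E0.0395
G1 X-5.79 Y15.44 E0.0527
G1 X-5.04 Y16.19 E0.0659
G1 X-4.77 Y17.21 E0.0790
G1 X-5.04 Y18.23 E0.0922
G1 X-5.79 Y18.98 E0.1054
G1 X-6.81 Y19.25 E0.1186
G1 X-7.83 Y18.98 E0.1318
G1 X-8.57 Y18.23 E0.1449
G1 X-8.85 Y17.21 E0.1581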